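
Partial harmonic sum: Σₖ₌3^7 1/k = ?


Σₖ₌3^7 1/k = 1/3 + 1/4 + 1/5 + 1/6 + 1/7
= 153/140
≈ 1.0929

Sum = 153/140 ≈ 1.0929


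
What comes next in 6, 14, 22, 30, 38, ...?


Pattern: arithmetic (d=8)
Terms: 6, 14, 22, 30, 38
Next term = 46

Next term = 46


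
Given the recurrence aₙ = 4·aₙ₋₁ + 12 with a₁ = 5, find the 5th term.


Computing step by step:
a_1 = 5
a_2 = 32
a_3 = 140
a_4 = 572
a_5 = 2300


a_5 = 2300


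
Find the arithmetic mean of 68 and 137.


AM = (68 + 137)/2 = 205/2 = 102.5

AM = 102.5


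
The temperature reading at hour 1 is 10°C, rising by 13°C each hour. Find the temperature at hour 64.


aₙ = a₁ + (n-1)d
= 10 + (64-1)×13
= 10 + 819
= 829

a_64 = 829


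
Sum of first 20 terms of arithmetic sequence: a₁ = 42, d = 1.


aₙ = 42 + (20-1)×1 = 61
Sₙ = n(a₁+aₙ)/2 = 20×(42+61)/2
= 20×103/2 = 1030

S_20 = 1030


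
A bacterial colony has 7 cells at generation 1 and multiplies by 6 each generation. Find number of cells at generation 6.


aₙ = a₁·r^(n-1)
= 7×6^5
= 7×7776
= 54432

a_6 = 54432


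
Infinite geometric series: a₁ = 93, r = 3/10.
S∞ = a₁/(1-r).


S∞ = a₁/(1-r) = 93/(1 - 3/10)
= 93/(7/10)
= 930/7

S∞ = 930/7


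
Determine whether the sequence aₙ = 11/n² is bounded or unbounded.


a₁ = 11, a₂ = 11/4, a₃ = 11/9, ...
0 < aₙ ≤ 11 for all n ≥ 1
The sequence IS bounded

Bounded (0 < aₙ ≤ 11)


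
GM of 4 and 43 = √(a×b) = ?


GM = √(4×43) = √172 = 13.1149

GM = 13.1149


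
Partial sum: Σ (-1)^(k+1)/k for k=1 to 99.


S = 1 - 1/2 + 1/3 - 1/4 + 1/5 - 1/6 + 1/7 - 1/8 ± ...
= 0.6982
(Full series converges to +ln(2) ≈ +0.6931)

S_99 = 0.6982


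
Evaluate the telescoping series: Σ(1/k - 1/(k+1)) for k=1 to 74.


Telescoping: adjacent terms cancel.
= 1/1 - 1/75
= 1 - 1/75 = 74/75

Sum = 74/75


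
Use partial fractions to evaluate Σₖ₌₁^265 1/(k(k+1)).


1/(k(k+1)) = 1/k - 1/(k+1) (partial fractions)
Telescoping: Σ = 1 - 1/266 = 265/266

Sum = 265/266


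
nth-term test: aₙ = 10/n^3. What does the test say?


lim(n→∞) 10/n^3 = 0
lim aₙ = 0 → nth-term test is INCONCLUSIVE
(Need other tests; this is actually a convergent p-series with p=3 > 1)

Inconclusive (lim aₙ = 0; need another test)


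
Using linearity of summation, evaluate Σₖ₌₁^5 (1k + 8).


Σ(1k+8) = 1·Σk + 8·n
= 1·15 + 8·5
= 15 + 40 = 55

Σ = 55


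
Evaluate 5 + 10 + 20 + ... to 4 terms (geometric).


Sₙ = 5×(2^4 - 1)/(2 - 1)
= 5×(16 - 1)/1
= 5×15/1
= 75

S_4 = 75


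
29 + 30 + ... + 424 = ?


Σₖ₌29^424 k = Σₖ₌₁^424 k − Σₖ₌₁^28 k
= 424·425/2 − 28·29/2
= 90100 − 406 = 89694

Σk = 89694


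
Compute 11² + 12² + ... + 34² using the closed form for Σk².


Σₖ₌11^34 k² = Σₖ₌₁^34 k² − Σₖ₌₁^10 k²
= 34·35·69/6 − 10·11·21/6
= 13685 − 385 = 13300

Σk² = 13300


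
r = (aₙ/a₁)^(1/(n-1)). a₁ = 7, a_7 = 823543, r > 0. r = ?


r^(n-1) = aₙ/a₁
r^6 = 823543/7 = 117649
r = 117649^(1/6)
= ±7; taking r > 0 gives r = 7

r = 7


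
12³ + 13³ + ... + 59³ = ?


Σₖ₌12^59 k³ = [59·60/2]² − [11·12/2]²
= 3132900 − 4356 = 3128544

Σk³ = 3128544


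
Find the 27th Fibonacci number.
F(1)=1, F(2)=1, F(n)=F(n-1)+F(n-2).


Fibonacci sequence: 1, 1, 2, 3, 5, 8, 13, 21, 34, 55, 89, ...
F(27) = 196418

F(27) = 196418


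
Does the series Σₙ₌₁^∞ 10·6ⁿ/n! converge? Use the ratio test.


aₙ = 10·6^n/n!
a_{n+1}/aₙ = 6^(n+1)/(n+1)! × n!/6^n  (constant 10 cancels)
= 6/(n+1)
L = lim(n→∞) 6/(n+1) = 0
L < 1 → series CONVERGES

Converges (ratio test: L = 0 < 1)


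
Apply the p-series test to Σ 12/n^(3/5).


p-series test: Σ c/n^p converges if p > 1, diverges if p ≤ 1 (constant c > 0 doesn't affect convergence).
p = 3/5
3/5 ≤ 1 → DIVERGES

Diverges (p = 3/5 ≤ 1)


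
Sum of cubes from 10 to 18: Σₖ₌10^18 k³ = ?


Σₖ₌10^18 k³ = [18·19/2]² − [9·10/2]²
= 29241 − 2025 = 27216

Σk³ = 27216


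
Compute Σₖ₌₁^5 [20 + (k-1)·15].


aₙ = 20 + (5-1)×15 = 80
Sₙ = n(a₁+aₙ)/2 = 5×(20+80)/2
= 5×100/2 = 250

S_5 = 250


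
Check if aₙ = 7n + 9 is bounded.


aₙ = 7n + 9 → as n→∞, aₙ→∞
No finite upper bound exists
The sequence is UNBOUNDED

Unbounded (aₙ → ∞ as n → ∞)


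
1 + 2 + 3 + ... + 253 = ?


n(n+1)/2 = 253×254/2 = 64262/2 = 32131

Σk = 32131


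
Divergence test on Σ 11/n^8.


lim(n→∞) 11/n^8 = 0
lim aₙ = 0 → nth-term test is INCONCLUSIVE
(Need other tests; this is actually a convergent p-series with p=8 > 1)

Inconclusive (lim aₙ = 0; need another test)


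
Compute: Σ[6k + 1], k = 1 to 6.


Σ(6k+1) = 6·Σk + 1·n
= 6·21 + 1·6
= 126 + 6 = 132

Σ = 132


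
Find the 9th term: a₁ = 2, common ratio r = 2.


aₙ = a₁·r^(n-1)
= 2×2^8
= 2×256
= 512

a_9 = 512


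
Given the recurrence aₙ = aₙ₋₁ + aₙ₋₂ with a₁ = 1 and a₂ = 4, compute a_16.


Computing iteratively: 1, 4, 5, 9, 14, 23, 37, 60, 97, 157, 254, 411, ...
a_16 = 2817

a_16 = 2817


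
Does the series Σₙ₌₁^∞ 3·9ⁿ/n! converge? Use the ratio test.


aₙ = 3·9^n/n!
a_{n+1}/aₙ = 9^(n+1)/(n+1)! × n!/9^n  (constant 3 cancels)
= 9/(n+1)
L = lim(n→∞) 9/(n+1) = 0
L < 1 → series CONVERGES

Converges (ratio test: L = 0 < 1)


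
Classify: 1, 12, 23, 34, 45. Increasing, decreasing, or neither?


Differences: 11, 11, 11, 11
All differences > 0 → strictly INCREASING

Monotonically increasing


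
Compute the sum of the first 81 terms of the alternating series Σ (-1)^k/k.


S = -1 + 1/2 - 1/3 + 1/4 - 1/5 + 1/6 - 1/7 + 1/8 ± ...
= -0.6993
(Full series converges to -ln(2) ≈ -0.6931)

S_81 = -0.6993


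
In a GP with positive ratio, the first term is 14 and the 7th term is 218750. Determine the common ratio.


r^(n-1) = aₙ/a₁
r^6 = 218750/14 = 15625
r = 15625^(1/6)
= ±5; taking r > 0 gives r = 5

r = 5


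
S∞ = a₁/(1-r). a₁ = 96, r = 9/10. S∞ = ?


S∞ = a₁/(1-r) = 96/(1 - 9/10)
= 96/(1/10)
= 960

S∞ = 960


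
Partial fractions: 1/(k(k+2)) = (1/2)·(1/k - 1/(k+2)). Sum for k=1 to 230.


1/(k(k+2)) = (1/2)·(1/k - 1/(k+2)) (partial fractions)
Telescoping: Σ = (1/2)·(1 + 1/2 - 1/231 - 1/232) = 79925/107184

Sum = 79925/107184


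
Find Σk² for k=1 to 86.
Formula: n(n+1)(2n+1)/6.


n = 86
n(n+1)(2n+1)/6 = 86×87×173/6
= 1294386/6 = 215731

Σk² = 215731


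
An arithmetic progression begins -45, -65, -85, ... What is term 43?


aₙ = a₁ + (n-1)d
= -45 + (43-1)×-20
= -45 - 840
= -885

a_43 = -885


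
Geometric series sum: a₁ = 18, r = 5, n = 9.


Sₙ = 18×(5^9 - 1)/(5 - 1)
= 18×(1953125 - 1)/4
= 18×1953124/4
= 8789058

S_9 = 8789058


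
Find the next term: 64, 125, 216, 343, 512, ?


Pattern: perfect cubes: n³
Terms: 64, 125, 216, 343, 512
Next term = 729

Next term = 729


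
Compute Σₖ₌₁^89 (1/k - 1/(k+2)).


Telescoping with gap 2: two head and two tail terms survive.
= (1 + 1/2) - (1/90 + 1/91)
= 3/2 - 1/90 - 1/91 = 6052/4095

Sum = 6052/4095


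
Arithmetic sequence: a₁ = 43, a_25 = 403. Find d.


d = (aₙ - a₁)/(n-1)
= (403 - 43)/(25-1)
= 360/24 = 15

d = 15


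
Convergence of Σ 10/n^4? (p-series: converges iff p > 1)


p-series test: Σ c/n^p converges if p > 1, diverges if p ≤ 1 (constant c > 0 doesn't affect convergence).
p = 4
4 > 1 → CONVERGES

Converges (p = 4 > 1)


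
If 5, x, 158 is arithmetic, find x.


AM = (5 + 158)/2 = 163/2 = 81.5

AM = 81.5


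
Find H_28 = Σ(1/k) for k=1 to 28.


H_28 = 1/1 + 1/2 + 1/3 + ... + 1/28
= 315404588903/80313433200
≈ 3.9272

H_28 = 315404588903/80313433200 ≈ 3.9272


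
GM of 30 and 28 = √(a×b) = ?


GM = √(30×28) = √840 = 28.9828

GM = 28.9828


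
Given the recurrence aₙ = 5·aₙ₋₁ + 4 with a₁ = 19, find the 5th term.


Computing step by step:
a_1 = 19
a_2 = 99
a_3 = 499
a_4 = 2499
a_5 = 12499


a_5 = 12499


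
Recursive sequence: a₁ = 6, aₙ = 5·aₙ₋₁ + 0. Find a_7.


Computing step by step:
a_1 = 6
a_2 = 30
a_3 = 150
a_4 = 750
a_5 = 3750
a_6 = 18750
a_7 = 93750


a_7 = 93750


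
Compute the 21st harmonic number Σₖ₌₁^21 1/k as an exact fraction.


H_21 = 1/1 + 1/2 + 1/3 + ... + 1/21
= 18858053/5173168
≈ 3.6454

H_21 = 18858053/5173168 ≈ 3.6454


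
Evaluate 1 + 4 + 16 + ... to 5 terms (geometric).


Sₙ = 1×(4^5 - 1)/(4 - 1)
= 1×(1024 - 1)/3
= 1×1023/3
= 341

S_5 = 341


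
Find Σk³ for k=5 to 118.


Σₖ₌5^118 k³ = [118·119/2]² − [4·5/2]²
= 49294441 − 100 = 49294341

Σk³ = 49294341


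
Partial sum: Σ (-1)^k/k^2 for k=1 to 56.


S = -1 + 1/4 - 1/9 + 1/16 - 1/25 + 1/36 - 1/49 + 1/64 ± ...
= -0.8223
(Full series converges to -π²/12 ≈ -0.8225)

S_56 = -0.8223


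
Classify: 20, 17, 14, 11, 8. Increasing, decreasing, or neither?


Differences: -3, -3, -3, -3
All differences < 0 → strictly DECREASING

Monotonically decreasing


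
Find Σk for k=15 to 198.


Σₖ₌15^198 k = Σₖ₌₁^198 k − Σₖ₌₁^14 k
= 198·199/2 − 14·15/2
= 19701 − 105 = 19596

Σk = 19596


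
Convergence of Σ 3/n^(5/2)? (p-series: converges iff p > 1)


p-series test: Σ c/n^p converges if p > 1, diverges if p ≤ 1 (constant c > 0 doesn't affect convergence).
p = 5/2
5/2 > 1 → CONVERGES

Converges (p = 5/2 > 1)


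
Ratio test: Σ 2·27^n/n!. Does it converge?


aₙ = 2·27^n/n!
a_{n+1}/aₙ = 27^(n+1)/(n+1)! × n!/27^n  (constant 2 cancels)
= 27/(n+1)
L = lim(n→∞) 27/(n+1) = 0
L < 1 → series CONVERGES

Converges (ratio test: L = 0 < 1)


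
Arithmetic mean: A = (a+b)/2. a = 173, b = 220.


AM = (173 + 220)/2 = 393/2 = 196.5

AM = 196.5


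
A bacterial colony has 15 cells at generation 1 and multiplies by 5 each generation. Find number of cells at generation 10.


aₙ = a₁·r^(n-1)
= 15×5^9
= 15×1953125
= 29296875

a_10 = 29296875


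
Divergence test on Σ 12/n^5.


lim(n→∞) 12/n^5 = 0
lim aₙ = 0 → nth-term test is INCONCLUSIVE
(Need other tests; this is actually a convergent p-series with p=5 > 1)

Inconclusive (lim aₙ = 0; need another test)


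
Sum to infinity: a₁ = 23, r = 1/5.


S∞ = a₁/(1-r) = 23/(1 - 1/5)
= 23/(4/5)
= 115/4

S∞ = 115/4


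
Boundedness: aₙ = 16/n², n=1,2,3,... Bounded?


a₁ = 16, a₂ = 16/4, a₃ = 16/9, ...
0 < aₙ ≤ 16 for all n ≥ 1
The sequence IS bounded

Bounded (0 < aₙ ≤ 16)


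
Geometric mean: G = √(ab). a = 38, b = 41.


GM = √(38×41) = √1558 = 39.4715

GM = 39.4715


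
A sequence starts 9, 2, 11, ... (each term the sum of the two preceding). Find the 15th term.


Computing iteratively: 9, 2, 11, 13, 24, 37, 61, 98, 159, 257, 416, 673, ...
a_15 = 2851

a_15 = 2851


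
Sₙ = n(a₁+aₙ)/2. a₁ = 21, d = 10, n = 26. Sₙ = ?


aₙ = 21 + (26-1)×10 = 271
Sₙ = n(a₁+aₙ)/2 = 26×(21+271)/2
= 26×292/2 = 3796

S_26 = 3796


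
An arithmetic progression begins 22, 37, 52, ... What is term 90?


aₙ = a₁ + (n-1)d
= 22 + (90-1)×15
= 22 + 1335
= 1357

a_90 = 1357


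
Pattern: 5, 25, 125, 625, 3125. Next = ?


Pattern: geometric (r=5)
Terms: 5, 25, 125, 625, 3125
Next term = 15625

Next term = 15625


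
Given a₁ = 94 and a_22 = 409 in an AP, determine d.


d = (aₙ - a₁)/(n-1)
= (409 - 94)/(22-1)
= 315/21 = 15

d = 15


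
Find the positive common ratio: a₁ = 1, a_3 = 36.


r^(n-1) = aₙ/a₁
r^2 = 36/1 = 36
r = 36^(1/2)
= ±6; taking r > 0 gives r = 6

r = 6


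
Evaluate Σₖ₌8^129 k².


Σₖ₌8^129 k² = Σₖ₌₁^129 k² − Σₖ₌₁^7 k²
= 129·130·259/6 − 7·8·15/6
= 723905 − 140 = 723765

Σk² = 723765


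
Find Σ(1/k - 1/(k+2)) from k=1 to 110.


Telescoping with gap 2: two head and two tail terms survive.
= (1 + 1/2) - (1/111 + 1/112)
= 3/2 - 1/111 - 1/112 = 18425/12432

Sum = 18425/12432


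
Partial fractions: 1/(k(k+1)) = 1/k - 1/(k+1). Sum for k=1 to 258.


1/(k(k+1)) = 1/k - 1/(k+1) (partial fractions)
Telescoping: Σ = 1 - 1/259 = 258/259

Sum = 258/259


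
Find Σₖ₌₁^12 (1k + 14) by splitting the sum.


Σ(1k+14) = 1·Σk + 14·n
= 1·78 + 14·12
= 78 + 168 = 246

Σ = 246


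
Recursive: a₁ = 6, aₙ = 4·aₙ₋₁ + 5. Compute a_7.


Computing step by step:
a_1 = 6
a_2 = 29
a_3 = 121
a_4 = 489
a_5 = 1961
a_6 = 7849
a_7 = 31401


a_7 = 31401


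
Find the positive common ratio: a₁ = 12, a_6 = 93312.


r^(n-1) = aₙ/a₁
r^5 = 93312/12 = 7776
r = 7776^(1/5)
= 6

r = 6


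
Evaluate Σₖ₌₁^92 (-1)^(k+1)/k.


S = 1 - 1/2 + 1/3 - 1/4 + 1/5 - 1/6 + 1/7 - 1/8 ± ...
= 0.6877
(Full series converges to +ln(2) ≈ +0.6931)

S_92 = 0.6877


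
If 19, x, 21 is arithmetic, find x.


AM = (19 + 21)/2 = 40/2 = 20

AM = 20


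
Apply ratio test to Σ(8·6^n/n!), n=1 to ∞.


aₙ = 8·6^n/n!
a_{n+1}/aₙ = 6^(n+1)/(n+1)! × n!/6^n  (constant 8 cancels)
= 6/(n+1)
L = lim(n→∞) 6/(n+1) = 0
L < 1 → series CONVERGES

Converges (ratio test: L = 0 < 1)


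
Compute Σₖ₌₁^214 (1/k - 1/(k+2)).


Telescoping with gap 2: two head and two tail terms survive.
= (1 + 1/2) - (1/215 + 1/216)
= 3/2 - 1/215 - 1/216 = 69229/46440

Sum = 69229/46440


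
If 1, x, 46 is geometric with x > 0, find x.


GM = √(1×46) = √46 = 6.7823

GM = 6.7823


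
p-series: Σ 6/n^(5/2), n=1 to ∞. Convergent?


p-series test: Σ c/n^p converges if p > 1, diverges if p ≤ 1 (constant c > 0 doesn't affect convergence).
p = 5/2
5/2 > 1 → CONVERGES

Converges (p = 5/2 > 1)


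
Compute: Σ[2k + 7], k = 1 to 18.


Σ(2k+7) = 2·Σk + 7·n
= 2·171 + 7·18
= 342 + 126 = 468

Σ = 468


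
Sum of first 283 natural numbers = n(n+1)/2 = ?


n(n+1)/2 = 283×284/2 = 80372/2 = 40186

Σk = 40186


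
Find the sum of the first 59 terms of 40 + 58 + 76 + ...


aₙ = 40 + (59-1)×18 = 1084
Sₙ = n(a₁+aₙ)/2 = 59×(40+1084)/2
= 59×1124/2 = 33158

S_59 = 33158


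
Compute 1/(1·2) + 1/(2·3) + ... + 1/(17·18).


1/(k(k+1)) = 1/k - 1/(k+1) (partial fractions)
Telescoping: Σ = 1 - 1/18 = 17/18

Sum = 17/18


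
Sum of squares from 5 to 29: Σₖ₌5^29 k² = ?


Σₖ₌5^29 k² = Σₖ₌₁^29 k² − Σₖ₌₁^4 k²
= 29·30·59/6 − 4·5·9/6
= 8555 − 30 = 8525

Σk² = 8525


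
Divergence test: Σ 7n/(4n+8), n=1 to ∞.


lim(n→∞) 7n/(4n+8) = 7/4 = 7/4  (divide numerator and denominator by n)
lim aₙ = 7/4 ≠ 0 → series DIVERGES

Diverges (lim aₙ = 7/4 ≠ 0)


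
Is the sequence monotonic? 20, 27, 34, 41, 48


Differences: 7, 7, 7, 7
All differences > 0 → strictly INCREASING

Monotonically increasing


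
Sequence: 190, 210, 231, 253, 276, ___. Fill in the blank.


Pattern: triangular numbers: n(n+1)/2
Terms: 190, 210, 231, 253, 276
Next term = 300

Next term = 300


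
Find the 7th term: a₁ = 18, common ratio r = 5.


aₙ = a₁·r^(n-1)
= 18×5^6
= 18×15625
= 281250

a_7 = 281250


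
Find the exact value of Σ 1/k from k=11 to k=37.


Σₖ₌11^37 1/k = 1/11 + 1/12 + 1/13 + ... + 1/37
= 88305332259139/69388720221600
≈ 1.2726

Sum = 88305332259139/69388720221600 ≈ 1.2726


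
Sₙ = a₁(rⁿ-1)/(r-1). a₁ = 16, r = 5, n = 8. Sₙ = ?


Sₙ = 16×(5^8 - 1)/(5 - 1)
= 16×(390625 - 1)/4
= 16×390624/4
= 1562496

S_8 = 1562496


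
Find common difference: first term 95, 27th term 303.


d = (aₙ - a₁)/(n-1)
= (303 - 95)/(27-1)
= 208/26 = 8

d = 8


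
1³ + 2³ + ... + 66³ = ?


n(n+1)/2 = 66×67/2 = 2211
Σk³ = 2211² = 4888521

Σk³ = 4888521


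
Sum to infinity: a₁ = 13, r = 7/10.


S∞ = a₁/(1-r) = 13/(1 - 7/10)
= 13/(3/10)
= 130/3

S∞ = 130/3


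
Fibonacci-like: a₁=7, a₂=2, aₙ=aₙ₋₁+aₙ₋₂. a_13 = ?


Computing iteratively: 7, 2, 9, 11, 20, 31, 51, 82, 133, 215, 348, 563, ...
a_13 = 911

a_13 = 911


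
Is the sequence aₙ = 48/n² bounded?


a₁ = 48, a₂ = 48/4, a₃ = 48/9, ...
0 < aₙ ≤ 48 for all n ≥ 1
The sequence IS bounded

Bounded (0 < aₙ ≤ 48)


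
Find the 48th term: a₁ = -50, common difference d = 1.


aₙ = a₁ + (n-1)d
= -50 + (48-1)×1
= -50 + 47
= -3

a_48 = -3


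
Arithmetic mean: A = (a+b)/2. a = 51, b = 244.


AM = (51 + 244)/2 = 295/2 = 147.5

AM = 147.5


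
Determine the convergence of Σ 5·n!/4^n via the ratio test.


aₙ = 5·n!/4^n
a_{n+1}/aₙ = (n+1)!/4^(n+1) × 4^n/n!  (constant 5 cancels)
= (n+1)/4
L = lim(n→∞) (n+1)/4 = ∞
L > 1 → series DIVERGES

Diverges (ratio test: L = ∞ > 1)


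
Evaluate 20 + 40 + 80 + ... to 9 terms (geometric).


Sₙ = 20×(2^9 - 1)/(2 - 1)
= 20×(512 - 1)/1
= 20×511/1
= 10220

S_9 = 10220


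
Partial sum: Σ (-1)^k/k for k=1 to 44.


S = -1 + 1/2 - 1/3 + 1/4 - 1/5 + 1/6 - 1/7 + 1/8 ± ...
= -0.6819
(Full series converges to -ln(2) ≈ -0.6931)

S_44 = -0.6819


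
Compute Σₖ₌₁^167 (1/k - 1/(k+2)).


Telescoping with gap 2: two head and two tail terms survive.
= (1 + 1/2) - (1/168 + 1/169)
= 3/2 - 1/168 - 1/169 = 42251/28392

Sum = 42251/28392


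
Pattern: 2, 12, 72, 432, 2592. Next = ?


Pattern: geometric (r=6)
Terms: 2, 12, 72, 432, 2592
Next term = 15552

Next term = 15552


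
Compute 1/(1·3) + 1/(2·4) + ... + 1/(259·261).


1/(k(k+2)) = (1/2)·(1/k - 1/(k+2)) (partial fractions)
Telescoping: Σ = (1/2)·(1 + 1/2 - 1/260 - 1/261) = 101269/135720

Sum = 101269/135720


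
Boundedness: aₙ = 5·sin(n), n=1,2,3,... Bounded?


For all n, -1 ≤ sin(n) ≤ 1, so -5 ≤ 5·sin(n) ≤ 5
Lower bound: -5, Upper bound: 5
The sequence IS bounded

Bounded (-5 ≤ aₙ ≤ 5)


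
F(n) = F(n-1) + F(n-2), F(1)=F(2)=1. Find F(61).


Fibonacci sequence: 1, 1, 2, 3, 5, 8, 13, 21, 34, 55, 89, ...
F(61) = 2504730781961

F(61) = 2504730781961


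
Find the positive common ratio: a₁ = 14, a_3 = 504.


r^(n-1) = aₙ/a₁
r^2 = 504/14 = 36
r = 36^(1/2)
= ±6; taking r > 0 gives r = 6

r = 6


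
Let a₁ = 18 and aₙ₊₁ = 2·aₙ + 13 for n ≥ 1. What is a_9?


Computing step by step:
a_1 = 18
a_2 = 49
a_3 = 111
a_4 = 235
a_5 = 483
a_6 = 979
a_7 = 1971
a_8 = 3955
a_9 = 7923


a_9 = 7923


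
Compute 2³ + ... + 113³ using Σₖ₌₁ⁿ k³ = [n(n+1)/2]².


Σₖ₌2^113 k³ = [113·114/2]² − [1·2/2]²
= 41486481 − 1 = 41486480

Σk³ = 41486480


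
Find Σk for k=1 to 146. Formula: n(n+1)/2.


n(n+1)/2 = 146×147/2 = 21462/2 = 10731

Σk = 10731


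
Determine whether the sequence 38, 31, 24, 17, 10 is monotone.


Differences: -7, -7, -7, -7
All differences < 0 → strictly DECREASING

Monotonically decreasing


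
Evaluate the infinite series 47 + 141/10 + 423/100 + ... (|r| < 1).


S∞ = a₁/(1-r) = 47/(1 - 3/10)
= 47/(7/10)
= 470/7

S∞ = 470/7


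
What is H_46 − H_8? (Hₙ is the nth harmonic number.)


Σₖ₌9^46 1/k = 1/9 + 1/10 + 1/11 + ... + 1/46
= 16002279923250666169/9419588158802421600
≈ 1.6988

Sum = 16002279923250666169/9419588158802421600 ≈ 1.6988


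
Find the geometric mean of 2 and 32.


GM = √(2×32) = √64 = 8

GM = 8


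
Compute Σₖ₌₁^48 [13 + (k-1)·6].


aₙ = 13 + (48-1)×6 = 295
Sₙ = n(a₁+aₙ)/2 = 48×(13+295)/2
= 48×308/2 = 7392

S_48 = 7392


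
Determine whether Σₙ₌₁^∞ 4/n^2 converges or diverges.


p-series test: Σ c/n^p converges if p > 1, diverges if p ≤ 1 (constant c > 0 doesn't affect convergence).
p = 2
2 > 1 → CONVERGES

Converges (p = 2 > 1)


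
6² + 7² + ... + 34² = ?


Σₖ₌6^34 k² = Σₖ₌₁^34 k² − Σₖ₌₁^5 k²
= 34·35·69/6 − 5·6·11/6
= 13685 − 55 = 13630

Σk² = 13630


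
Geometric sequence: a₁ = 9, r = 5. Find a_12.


aₙ = a₁·r^(n-1)
= 9×5^11
= 9×48828125
= 439453125

a_12 = 439453125


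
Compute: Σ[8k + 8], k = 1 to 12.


Σ(8k+8) = 8·Σk + 8·n
= 8·78 + 8·12
= 624 + 96 = 720

Σ = 720


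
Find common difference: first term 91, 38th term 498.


d = (aₙ - a₁)/(n-1)
= (498 - 91)/(38-1)
= 407/37 = 11

d = 11


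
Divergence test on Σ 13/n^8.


lim(n→∞) 13/n^8 = 0
lim aₙ = 0 → nth-term test is INCONCLUSIVE
(Need other tests; this is actually a convergent p-series with p=8 > 1)

Inconclusive (lim aₙ = 0; need another test)


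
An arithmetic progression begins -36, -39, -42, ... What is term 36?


aₙ = a₁ + (n-1)d
= -36 + (36-1)×-3
= -36 - 105
= -141

a_36 = -141


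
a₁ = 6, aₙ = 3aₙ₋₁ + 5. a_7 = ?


Computing step by step:
a_1 = 6
a_2 = 23
a_3 = 74
a_4 = 227
a_5 = 686
a_6 = 2063
a_7 = 6194


a_7 = 6194


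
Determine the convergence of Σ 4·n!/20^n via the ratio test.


aₙ = 4·n!/20^n
a_{n+1}/aₙ = (n+1)!/20^(n+1) × 20^n/n!  (constant 4 cancels)
= (n+1)/20
L = lim(n→∞) (n+1)/20 = ∞
L > 1 → series DIVERGES

Diverges (ratio test: L = ∞ > 1)


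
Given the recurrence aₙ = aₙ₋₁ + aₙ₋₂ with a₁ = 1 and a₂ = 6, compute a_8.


Computing iteratively: 1, 6, 7, 13, 20, 33, 53, 86
a_8 = 86

a_8 = 86


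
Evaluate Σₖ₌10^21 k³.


Σₖ₌10^21 k³ = [21·22/2]² − [9·10/2]²
= 53361 − 2025 = 51336

Σk³ = 51336


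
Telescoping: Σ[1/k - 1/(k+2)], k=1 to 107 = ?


Telescoping with gap 2: two head and two tail terms survive.
= (1 + 1/2) - (1/108 + 1/109)
= 3/2 - 1/108 - 1/109 = 17441/11772

Sum = 17441/11772


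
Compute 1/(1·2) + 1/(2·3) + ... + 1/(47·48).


1/(k(k+1)) = 1/k - 1/(k+1) (partial fractions)
Telescoping: Σ = 1 - 1/48 = 47/48

Sum = 47/48


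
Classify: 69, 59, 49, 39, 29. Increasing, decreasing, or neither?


Differences: -10, -10, -10, -10
All differences < 0 → strictly DECREASING

Monotonically decreasing


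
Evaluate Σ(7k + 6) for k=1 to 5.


Σ(7k+6) = 7·Σk + 6·n
= 7·15 + 6·5
= 105 + 30 = 135

Σ = 135


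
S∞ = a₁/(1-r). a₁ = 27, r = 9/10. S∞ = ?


S∞ = a₁/(1-r) = 27/(1 - 9/10)
= 27/(1/10)
= 270

S∞ = 270


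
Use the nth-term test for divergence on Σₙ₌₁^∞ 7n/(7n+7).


lim(n→∞) 7n/(7n+7) = 7/7 = 1  (divide numerator and denominator by n)
lim aₙ = 1 ≠ 0 → series DIVERGES

Diverges (lim aₙ = 1 ≠ 0)


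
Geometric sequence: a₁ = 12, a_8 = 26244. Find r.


r^(n-1) = aₙ/a₁
r^7 = 26244/12 = 2187
r = 2187^(1/7)
= 3

r = 3


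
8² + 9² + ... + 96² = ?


Σₖ₌8^96 k² = Σₖ₌₁^96 k² − Σₖ₌₁^7 k²
= 96·97·193/6 − 7·8·15/6
= 299536 − 140 = 299396

Σk² = 299396


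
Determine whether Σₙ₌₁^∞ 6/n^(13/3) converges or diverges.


p-series test: Σ c/n^p converges if p > 1, diverges if p ≤ 1 (constant c > 0 doesn't affect convergence).
p = 13/3
13/3 > 1 → CONVERGES

Converges (p = 13/3 > 1)


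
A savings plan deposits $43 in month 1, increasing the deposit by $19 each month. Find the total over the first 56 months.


aₙ = 43 + (56-1)×19 = 1088
Sₙ = n(a₁+aₙ)/2 = 56×(43+1088)/2
= 56×1131/2 = 31668

S_56 = 31668


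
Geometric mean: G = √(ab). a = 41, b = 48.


GM = √(41×48) = √1968 = 44.3621

GM = 44.3621


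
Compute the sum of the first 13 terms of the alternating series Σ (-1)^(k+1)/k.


S = 1 - 1/2 + 1/3 - 1/4 + 1/5 - 1/6 + 1/7 - 1/8 ± ...
= 0.7301
(Full series converges to +ln(2) ≈ +0.6931)

S_13 = 0.7301


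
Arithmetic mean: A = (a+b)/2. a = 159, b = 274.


AM = (159 + 274)/2 = 433/2 = 216.5

AM = 216.5


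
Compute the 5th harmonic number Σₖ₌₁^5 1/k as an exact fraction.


H_5 = 1/1 + 1/2 + 1/3 + 1/4 + 1/5
= 137/60
≈ 2.2833

H_5 = 137/60 ≈ 2.2833


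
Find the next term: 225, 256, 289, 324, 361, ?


Pattern: perfect squares: n²
Terms: 225, 256, 289, 324, 361
Next term = 400

Next term = 400


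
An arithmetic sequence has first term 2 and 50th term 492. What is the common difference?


d = (aₙ - a₁)/(n-1)
= (492 - 2)/(50-1)
= 490/49 = 10

d = 10


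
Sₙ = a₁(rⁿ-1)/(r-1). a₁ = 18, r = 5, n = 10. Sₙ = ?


Sₙ = 18×(5^10 - 1)/(5 - 1)
= 18×(9765625 - 1)/4
= 18×9765624/4
= 43945308

S_10 = 43945308


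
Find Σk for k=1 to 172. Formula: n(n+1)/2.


n(n+1)/2 = 172×173/2 = 29756/2 = 14878

Σk = 14878


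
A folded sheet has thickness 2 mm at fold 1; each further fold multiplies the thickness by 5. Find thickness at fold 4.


aₙ = a₁·r^(n-1)
= 2×5^3
= 2×125
= 250

a_4 = 250


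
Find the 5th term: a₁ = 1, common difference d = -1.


aₙ = a₁ + (n-1)d
= 1 + (5-1)×-1
= 1 - 4
= -3

a_5 = -3


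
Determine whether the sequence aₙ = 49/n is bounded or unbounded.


a₁ = 49, a₂ = 49/2, a₃ = 49/3, ...
0 < aₙ ≤ 49 for all n ≥ 1
Lower bound: 0, Upper bound: 49
The sequence IS bounded

Bounded (0 < aₙ ≤ 49)


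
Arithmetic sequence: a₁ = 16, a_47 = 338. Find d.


d = (aₙ - a₁)/(n-1)
= (338 - 16)/(47-1)
= 322/46 = 7

d = 7


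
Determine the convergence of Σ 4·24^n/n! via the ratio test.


aₙ = 4·24^n/n!
a_{n+1}/aₙ = 24^(n+1)/(n+1)! × n!/24^n  (constant 4 cancels)
= 24/(n+1)
L = lim(n→∞) 24/(n+1) = 0
L < 1 → series CONVERGES

Converges (ratio test: L = 0 < 1)


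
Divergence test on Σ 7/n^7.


lim(n→∞) 7/n^7 = 0
lim aₙ = 0 → nth-term test is INCONCLUSIVE
(Need other tests; this is actually a convergent p-series with p=7 > 1)

Inconclusive (lim aₙ = 0; need another test)


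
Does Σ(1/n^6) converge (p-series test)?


p-series test: Σ c/n^p converges if p > 1, diverges if p ≤ 1 (constant c > 0 doesn't affect convergence).
p = 6
6 > 1 → CONVERGES

Converges (p = 6 > 1)


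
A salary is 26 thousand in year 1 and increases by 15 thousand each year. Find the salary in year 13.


aₙ = a₁ + (n-1)d
= 26 + (13-1)×15
= 26 + 180
= 206

a_13 = 206


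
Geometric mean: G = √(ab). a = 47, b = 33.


GM = √(47×33) = √1551 = 39.3827

GM = 39.3827


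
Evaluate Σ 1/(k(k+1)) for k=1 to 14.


1/(k(k+1)) = 1/k - 1/(k+1) (partial fractions)
Telescoping: Σ = 1 - 1/15 = 14/15

Sum = 14/15


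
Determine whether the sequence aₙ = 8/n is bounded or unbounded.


a₁ = 8, a₂ = 8/2, a₃ = 8/3, ...
0 < aₙ ≤ 8 for all n ≥ 1
Lower bound: 0, Upper bound: 8
The sequence IS bounded

Bounded (0 < aₙ ≤ 8)


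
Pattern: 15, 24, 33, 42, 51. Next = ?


Pattern: arithmetic (d=9)
Terms: 15, 24, 33, 42, 51
Next term = 60

Next term = 60


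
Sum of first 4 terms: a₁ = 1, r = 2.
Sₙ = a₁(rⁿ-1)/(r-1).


Sₙ = 1×(2^4 - 1)/(2 - 1)
= 1×(16 - 1)/1
= 1×15/1
= 15

S_4 = 15


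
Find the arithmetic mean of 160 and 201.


AM = (160 + 201)/2 = 361/2 = 180.5

AM = 180.5


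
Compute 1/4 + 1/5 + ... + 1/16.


Σₖ₌4^16 1/k = 1/4 + 1/5 + 1/6 + ... + 1/16
= 1115239/720720
≈ 1.5474

Sum = 1115239/720720 ≈ 1.5474


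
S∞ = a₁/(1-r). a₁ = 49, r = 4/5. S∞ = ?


S∞ = a₁/(1-r) = 49/(1 - 4/5)
= 49/(1/5)
= 245

S∞ = 245


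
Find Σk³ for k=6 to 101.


Σₖ₌6^101 k³ = [101·102/2]² − [5·6/2]²
= 26532801 − 225 = 26532576

Σk³ = 26532576


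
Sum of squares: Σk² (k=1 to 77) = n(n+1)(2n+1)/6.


n = 77
n(n+1)(2n+1)/6 = 77×78×155/6
= 930930/6 = 155155

Σk² = 155155


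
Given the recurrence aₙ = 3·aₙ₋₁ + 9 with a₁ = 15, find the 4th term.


Computing step by step:
a_1 = 15
a_2 = 54
a_3 = 171
a_4 = 522


a_4 = 522


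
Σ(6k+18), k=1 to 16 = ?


Σ(6k+18) = 6·Σk + 18·n
= 6·136 + 18·16
= 816 + 288 = 1104

Σ = 1104


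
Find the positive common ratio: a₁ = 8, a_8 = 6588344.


r^(n-1) = aₙ/a₁
r^7 = 6588344/8 = 823543
r = 823543^(1/7)
= 7

r = 7


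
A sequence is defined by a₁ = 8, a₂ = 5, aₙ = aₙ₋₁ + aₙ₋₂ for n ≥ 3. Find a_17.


Computing iteratively: 8, 5, 13, 18, 31, 49, 80, 129, 209, 338, 547, 885, ...
a_17 = 9815

a_17 = 9815


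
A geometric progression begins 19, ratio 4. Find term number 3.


aₙ = a₁·r^(n-1)
= 19×4^2
= 19×16
= 304

a_3 = 304


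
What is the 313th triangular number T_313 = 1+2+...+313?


n(n+1)/2 = 313×314/2 = 98282/2 = 49141

Σk = 49141


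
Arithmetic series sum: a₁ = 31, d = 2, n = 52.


aₙ = 31 + (52-1)×2 = 133
Sₙ = n(a₁+aₙ)/2 = 52×(31+133)/2
= 52×164/2 = 4264

S_52 = 4264


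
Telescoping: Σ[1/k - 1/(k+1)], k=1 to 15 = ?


Telescoping: adjacent terms cancel.
= 1/1 - 1/16
= 1 - 1/16 = 15/16

Sum = 15/16


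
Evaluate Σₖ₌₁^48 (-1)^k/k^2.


S = -1 + 1/4 - 1/9 + 1/16 - 1/25 + 1/36 - 1/49 + 1/64 ± ...
= -0.8223
(Full series converges to -π²/12 ≈ -0.8225)

S_48 = -0.8223


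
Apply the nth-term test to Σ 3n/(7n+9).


lim(n→∞) 3n/(7n+9) = 3/7 = 3/7  (divide numerator and denominator by n)
lim aₙ = 3/7 ≠ 0 → series DIVERGES

Diverges (lim aₙ = 3/7 ≠ 0)


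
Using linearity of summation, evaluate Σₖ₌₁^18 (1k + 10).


Σ(1k+10) = 1·Σk + 10·n
= 1·171 + 10·18
= 171 + 180 = 351

Σ = 351


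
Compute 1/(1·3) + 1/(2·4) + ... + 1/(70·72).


1/(k(k+2)) = (1/2)·(1/k - 1/(k+2)) (partial fractions)
Telescoping: Σ = (1/2)·(1 + 1/2 - 1/71 - 1/72) = 7525/10224

Sum = 7525/10224


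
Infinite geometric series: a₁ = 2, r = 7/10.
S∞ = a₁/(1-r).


S∞ = a₁/(1-r) = 2/(1 - 7/10)
= 2/(3/10)
= 20/3

S∞ = 20/3


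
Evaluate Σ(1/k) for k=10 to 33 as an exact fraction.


Σₖ₌10^33 1/k = 1/10 + 1/11 + 1/12 + ... + 1/33
= 16538538542329/13127595717600
≈ 1.2598

Sum = 16538538542329/13127595717600 ≈ 1.2598


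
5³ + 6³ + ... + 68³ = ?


Σₖ₌5^68 k³ = [68·69/2]² − [4·5/2]²
= 5503716 − 100 = 5503616

Σk³ = 5503616


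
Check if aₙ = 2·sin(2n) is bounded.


For all n, -1 ≤ sin(2n) ≤ 1, so -2 ≤ 2·sin(2n) ≤ 2
Lower bound: -2, Upper bound: 2
The sequence IS bounded

Bounded (-2 ≤ aₙ ≤ 2)


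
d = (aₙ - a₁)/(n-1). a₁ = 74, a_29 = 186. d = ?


d = (aₙ - a₁)/(n-1)
= (186 - 74)/(29-1)
= 112/28 = 4

d = 4


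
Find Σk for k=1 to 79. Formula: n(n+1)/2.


n(n+1)/2 = 79×80/2 = 6320/2 = 3160

Σk = 3160


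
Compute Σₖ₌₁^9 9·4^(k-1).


Sₙ = 9×(4^9 - 1)/(4 - 1)
= 9×(262144 - 1)/3
= 9×262143/3
= 786429

S_9 = 786429


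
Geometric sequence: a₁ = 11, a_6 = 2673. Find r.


r^(n-1) = aₙ/a₁
r^5 = 2673/11 = 243
r = 243^(1/5)
= 3

r = 3


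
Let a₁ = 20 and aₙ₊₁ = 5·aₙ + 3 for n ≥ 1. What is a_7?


Computing step by step:
a_1 = 20
a_2 = 103
a_3 = 518
a_4 = 2593
a_5 = 12968
a_6 = 64843
a_7 = 324218


a_7 = 324218


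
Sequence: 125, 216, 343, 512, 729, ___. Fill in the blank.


Pattern: perfect cubes: n³
Terms: 125, 216, 343, 512, 729
Next term = 1000

Next term = 1000


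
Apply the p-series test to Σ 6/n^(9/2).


p-series test: Σ c/n^p converges if p > 1, diverges if p ≤ 1 (constant c > 0 doesn't affect convergence).
p = 9/2
9/2 > 1 → CONVERGES

Converges (p = 9/2 > 1)


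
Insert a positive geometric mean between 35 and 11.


GM = √(35×11) = √385 = 19.6214

GM = 19.6214


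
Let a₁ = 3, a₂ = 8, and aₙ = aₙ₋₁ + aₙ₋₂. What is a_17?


Computing iteratively: 3, 8, 11, 19, 30, 49, 79, 128, 207, 335, 542, 877, ...
a_17 = 9726

a_17 = 9726


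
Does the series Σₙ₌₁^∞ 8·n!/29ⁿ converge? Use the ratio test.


aₙ = 8·n!/29^n
a_{n+1}/aₙ = (n+1)!/29^(n+1) × 29^n/n!  (constant 8 cancels)
= (n+1)/29
L = lim(n→∞) (n+1)/29 = ∞
L > 1 → series DIVERGES

Diverges (ratio test: L = ∞ > 1)


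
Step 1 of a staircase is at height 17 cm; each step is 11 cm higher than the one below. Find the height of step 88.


aₙ = a₁ + (n-1)d
= 17 + (88-1)×11
= 17 + 957
= 974

a_88 = 974


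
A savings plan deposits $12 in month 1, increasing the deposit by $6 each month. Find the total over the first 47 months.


aₙ = 12 + (47-1)×6 = 288
Sₙ = n(a₁+aₙ)/2 = 47×(12+288)/2
= 47×300/2 = 7050

S_47 = 7050


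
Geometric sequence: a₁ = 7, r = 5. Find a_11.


aₙ = a₁·r^(n-1)
= 7×5^10
= 7×9765625
= 68359375

a_11 = 68359375


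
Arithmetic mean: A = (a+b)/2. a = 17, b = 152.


AM = (17 + 152)/2 = 169/2 = 84.5

AM = 84.5


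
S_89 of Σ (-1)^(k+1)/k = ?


S = 1 - 1/2 + 1/3 - 1/4 + 1/5 - 1/6 + 1/7 - 1/8 ± ...
= 0.6987
(Full series converges to +ln(2) ≈ +0.6931)

S_89 = 0.6987


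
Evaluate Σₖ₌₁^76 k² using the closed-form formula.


n = 76
n(n+1)(2n+1)/6 = 76×77×153/6
= 895356/6 = 149226

Σk² = 149226


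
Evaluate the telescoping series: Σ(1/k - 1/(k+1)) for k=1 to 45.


Telescoping: adjacent terms cancel.
= 1/1 - 1/46
= 1 - 1/46 = 45/46

Sum = 45/46


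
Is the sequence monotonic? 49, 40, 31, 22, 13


Differences: -9, -9, -9, -9
All differences < 0 → strictly DECREASING

Monotonically decreasing


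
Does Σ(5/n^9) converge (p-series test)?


p-series test: Σ c/n^p converges if p > 1, diverges if p ≤ 1 (constant c > 0 doesn't affect convergence).
p = 9
9 > 1 → CONVERGES

Converges (p = 9 > 1)


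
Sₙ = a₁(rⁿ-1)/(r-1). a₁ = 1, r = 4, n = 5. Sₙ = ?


Sₙ = 1×(4^5 - 1)/(4 - 1)
= 1×(1024 - 1)/3
= 1×1023/3
= 341

S_5 = 341


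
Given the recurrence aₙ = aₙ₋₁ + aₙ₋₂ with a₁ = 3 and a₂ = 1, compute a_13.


Computing iteratively: 3, 1, 4, 5, 9, 14, 23, 37, 60, 97, 157, 254, ...
a_13 = 411

a_13 = 411


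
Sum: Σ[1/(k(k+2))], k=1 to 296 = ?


1/(k(k+2)) = (1/2)·(1/k - 1/(k+2)) (partial fractions)
Telescoping: Σ = (1/2)·(1 + 1/2 - 1/297 - 1/298) = 33041/44253

Sum = 33041/44253


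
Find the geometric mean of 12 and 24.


GM = √(12×24) = √288 = 16.9706

GM = 16.9706


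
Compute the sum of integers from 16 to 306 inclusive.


Σₖ₌16^306 k = Σₖ₌₁^306 k − Σₖ₌₁^15 k
= 306·307/2 − 15·16/2
= 46971 − 120 = 46851

Σk = 46851


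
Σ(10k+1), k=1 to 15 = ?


Σ(10k+1) = 10·Σk + 1·n
= 10·120 + 1·15
= 1200 + 15 = 1215

Σ = 1215


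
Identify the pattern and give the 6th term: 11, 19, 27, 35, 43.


Pattern: arithmetic (d=8)
Terms: 11, 19, 27, 35, 43
Next term = 51

Next term = 51


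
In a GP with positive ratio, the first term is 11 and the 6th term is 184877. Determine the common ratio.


r^(n-1) = aₙ/a₁
r^5 = 184877/11 = 16807
r = 16807^(1/5)
= 7

r = 7


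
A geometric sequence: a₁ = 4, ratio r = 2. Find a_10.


aₙ = a₁·r^(n-1)
= 4×2^9
= 4×512
= 2048

a_10 = 2048


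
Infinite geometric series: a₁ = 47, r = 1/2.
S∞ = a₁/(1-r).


S∞ = a₁/(1-r) = 47/(1 - 1/2)
= 47/(1/2)
= 94

S∞ = 94


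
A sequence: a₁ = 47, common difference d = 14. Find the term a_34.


aₙ = a₁ + (n-1)d
= 47 + (34-1)×14
= 47 + 462
= 509

a_34 = 509


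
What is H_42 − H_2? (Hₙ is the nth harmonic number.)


Σₖ₌3^42 1/k = 1/3 + 1/4 + 1/5 + ... + 1/42
= 8041906695706619/2844937529085600
≈ 2.8267

Sum = 8041906695706619/2844937529085600 ≈ 2.8267


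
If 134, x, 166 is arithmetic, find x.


AM = (134 + 166)/2 = 300/2 = 150

AM = 150


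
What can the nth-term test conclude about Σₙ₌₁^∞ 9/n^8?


lim(n→∞) 9/n^8 = 0
lim aₙ = 0 → nth-term test is INCONCLUSIVE
(Need other tests; this is actually a convergent p-series with p=8 > 1)

Inconclusive (lim aₙ = 0; need another test)


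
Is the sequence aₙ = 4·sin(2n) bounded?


For all n, -1 ≤ sin(2n) ≤ 1, so -4 ≤ 4·sin(2n) ≤ 4
Lower bound: -4, Upper bound: 4
The sequence IS bounded

Bounded (-4 ≤ aₙ ≤ 4)


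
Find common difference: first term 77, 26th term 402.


d = (aₙ - a₁)/(n-1)
= (402 - 77)/(26-1)
= 325/25 = 13

d = 13


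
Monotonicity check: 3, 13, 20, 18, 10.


Differences: 10, 7, -2, -8
Difference at position 1 is +10 (> 0) but position 3 is -2 (< 0) — sequence both rises and falls
→ NOT monotonic

Not monotonic


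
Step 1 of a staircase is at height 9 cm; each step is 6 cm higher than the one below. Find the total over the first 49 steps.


aₙ = 9 + (49-1)×6 = 297
Sₙ = n(a₁+aₙ)/2 = 49×(9+297)/2
= 49×306/2 = 7497

S_49 = 7497


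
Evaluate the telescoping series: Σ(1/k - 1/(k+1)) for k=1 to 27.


Telescoping: adjacent terms cancel.
= 1/1 - 1/28
= 1 - 1/28 = 27/28

Sum = 27/28


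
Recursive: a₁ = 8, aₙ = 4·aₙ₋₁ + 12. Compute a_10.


Computing step by step:
a_1 = 8
a_2 = 44
a_3 = 188
a_4 = 764
a_5 = 3068
a_6 = 12284
a_7 = 49148
a_8 = 196604
a_9 = 786428
a_10 = 3145724


a_10 = 3145724


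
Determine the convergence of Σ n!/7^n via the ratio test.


aₙ = n!/7^n
a_{n+1}/aₙ = (n+1)!/7^(n+1) × 7^n/n!
= (n+1)/7
L = lim(n→∞) (n+1)/7 = ∞
L > 1 → series DIVERGES

Diverges (ratio test: L = ∞ > 1)


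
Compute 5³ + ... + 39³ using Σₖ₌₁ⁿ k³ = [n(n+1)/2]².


Σₖ₌5^39 k³ = [39·40/2]² − [4·5/2]²
= 608400 − 100 = 608300

Σk³ = 608300


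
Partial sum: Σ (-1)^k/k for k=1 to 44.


S = -1 + 1/2 - 1/3 + 1/4 - 1/5 + 1/6 - 1/7 + 1/8 ± ...
= -0.6819
(Full series converges to -ln(2) ≈ -0.6931)

S_44 = -0.6819


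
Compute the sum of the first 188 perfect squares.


n = 188
n(n+1)(2n+1)/6 = 188×189×377/6
= 13395564/6 = 2232594

Σk² = 2232594


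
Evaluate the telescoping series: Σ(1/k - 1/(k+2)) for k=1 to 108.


Telescoping with gap 2: two head and two tail terms survive.
= (1 + 1/2) - (1/109 + 1/110)
= 3/2 - 1/109 - 1/110 = 8883/5995

Sum = 8883/5995


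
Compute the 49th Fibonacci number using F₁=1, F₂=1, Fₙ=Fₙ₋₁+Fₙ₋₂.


Fibonacci sequence: 1, 1, 2, 3, 5, 8, 13, 21, 34, 55, 89, ...
F(49) = 7778742049

F(49) = 7778742049


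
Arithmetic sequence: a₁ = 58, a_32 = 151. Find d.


d = (aₙ - a₁)/(n-1)
= (151 - 58)/(32-1)
= 93/31 = 3

d = 3


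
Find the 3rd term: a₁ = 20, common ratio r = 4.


aₙ = a₁·r^(n-1)
= 20×4^2
= 20×16
= 320

a_3 = 320


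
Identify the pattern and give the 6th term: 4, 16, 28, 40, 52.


Pattern: arithmetic (d=12)
Terms: 4, 16, 28, 40, 52
Next term = 64

Next term = 64


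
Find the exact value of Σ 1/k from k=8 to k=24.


Σₖ₌8^24 1/k = 1/8 + 1/9 + 1/10 + ... + 1/24
= 2111531243/1784742960
≈ 1.1831

Sum = 2111531243/1784742960 ≈ 1.1831


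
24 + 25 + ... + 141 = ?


Σₖ₌24^141 k = Σₖ₌₁^141 k − Σₖ₌₁^23 k
= 141·142/2 − 23·24/2
= 10011 − 276 = 9735

Σk = 9735


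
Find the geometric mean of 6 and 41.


GM = √(6×41) = √246 = 15.6844

GM = 15.6844


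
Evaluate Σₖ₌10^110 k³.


Σₖ₌10^110 k³ = [110·111/2]² − [9·10/2]²
= 37271025 − 2025 = 37269000

Σk³ = 37269000


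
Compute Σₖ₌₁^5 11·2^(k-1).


Sₙ = 11×(2^5 - 1)/(2 - 1)
= 11×(32 - 1)/1
= 11×31/1
= 341

S_5 = 341


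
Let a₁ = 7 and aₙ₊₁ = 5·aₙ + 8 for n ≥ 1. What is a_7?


Computing step by step:
a_1 = 7
a_2 = 43
a_3 = 223
a_4 = 1123
a_5 = 5623
a_6 = 28123
a_7 = 140623


a_7 = 140623


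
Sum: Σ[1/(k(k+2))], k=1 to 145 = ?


1/(k(k+2)) = (1/2)·(1/k - 1/(k+2)) (partial fractions)
Telescoping: Σ = (1/2)·(1 + 1/2 - 1/146 - 1/147) = 7975/10731

Sum = 7975/10731


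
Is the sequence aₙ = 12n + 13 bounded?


aₙ = 12n + 13 → as n→∞, aₙ→∞
No finite upper bound exists
The sequence is UNBOUNDED

Unbounded (aₙ → ∞ as n → ∞)
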